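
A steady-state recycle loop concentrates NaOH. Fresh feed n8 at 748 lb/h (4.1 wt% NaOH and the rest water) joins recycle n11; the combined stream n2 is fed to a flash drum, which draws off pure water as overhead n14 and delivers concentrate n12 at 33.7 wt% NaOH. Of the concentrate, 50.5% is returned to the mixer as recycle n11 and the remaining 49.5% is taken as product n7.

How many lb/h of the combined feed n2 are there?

840.8 lb/h

Overall NaOH balance (none leaves overhead): NaOH in fresh feed = NaOH in product, i.e. 748×0.041 = (1−0.505)·n12·0.337.
n12 = 30.668/(0.337×0.495) = 183.84 lb/h.
Recycle n11 = 0.505×183.84 = 92.841 lb/h.
Combined feed n2 = 748 + 92.841 = 840.84 lb/h.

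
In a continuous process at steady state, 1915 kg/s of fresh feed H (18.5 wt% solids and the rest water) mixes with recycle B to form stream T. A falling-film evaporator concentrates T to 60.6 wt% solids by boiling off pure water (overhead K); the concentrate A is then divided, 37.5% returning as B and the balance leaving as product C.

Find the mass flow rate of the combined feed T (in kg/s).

Overall solids balance (none leaves overhead): solids in fresh feed = solids in product, i.e. 1915×0.185 = (1−0.375)·A·0.606.
A = 354.27/(0.606×0.625) = 935.38 kg/s.
Recycle B = 0.375×935.38 = 350.77 kg/s.
Combined feed T = 1915 + 350.77 = 2265.8 kg/s.

2266 kg/s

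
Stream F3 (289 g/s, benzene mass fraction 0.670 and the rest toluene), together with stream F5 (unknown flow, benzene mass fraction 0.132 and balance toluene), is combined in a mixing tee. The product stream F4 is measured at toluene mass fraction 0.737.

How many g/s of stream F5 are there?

897.9 g/s

Let F5 be the unknown flow. Total out = 289 + F5.
toluene balance: 95.37 + 0.868·F5 = 0.737·(289 + F5)
(0.868 − 0.737)·F5 = 0.737×289 − 95.37 = 117.62
F5 = 117.62 / 0.131 = 897.89 g/s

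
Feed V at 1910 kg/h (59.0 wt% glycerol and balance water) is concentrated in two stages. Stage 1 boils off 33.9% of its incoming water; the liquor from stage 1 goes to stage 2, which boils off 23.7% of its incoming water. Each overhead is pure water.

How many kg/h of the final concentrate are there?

water in feed = 1910×0.410 = 783.1 kg/h.
After stage 1: water left = (1−0.339)×783.1 = 517.63; stream total = 1644.5 kg/h.
After stage 2: water left = (1−0.237)×517.63 = 394.95; final concentrate = 1521.9 kg/h.

1522 kg/h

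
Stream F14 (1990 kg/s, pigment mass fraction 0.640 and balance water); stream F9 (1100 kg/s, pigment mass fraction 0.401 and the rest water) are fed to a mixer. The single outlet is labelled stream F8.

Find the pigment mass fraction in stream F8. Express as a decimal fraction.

0.555

Total flow out = 1990 + 1100 = 3090 kg/s.
pigment in = 1990×0.640 + 1100×0.401 = 1714.7 kg/s.
pigment mass fraction in F8 = 1714.7/3090 = 0.555.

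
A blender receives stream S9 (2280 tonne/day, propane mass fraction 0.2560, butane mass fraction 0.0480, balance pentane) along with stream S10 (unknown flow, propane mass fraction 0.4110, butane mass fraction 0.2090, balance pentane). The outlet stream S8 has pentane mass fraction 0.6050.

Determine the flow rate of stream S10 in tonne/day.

922.1 tonne/day

Let S10 be the unknown flow. Total out = 2280 + S10.
pentane balance: 1586.9 + 0.380·S10 = 0.605·(2280 + S10)
(0.380 − 0.605)·S10 = 0.605×2280 − 1586.9 = -207.48
S10 = -207.48 / -0.225 = 922.13 tonne/day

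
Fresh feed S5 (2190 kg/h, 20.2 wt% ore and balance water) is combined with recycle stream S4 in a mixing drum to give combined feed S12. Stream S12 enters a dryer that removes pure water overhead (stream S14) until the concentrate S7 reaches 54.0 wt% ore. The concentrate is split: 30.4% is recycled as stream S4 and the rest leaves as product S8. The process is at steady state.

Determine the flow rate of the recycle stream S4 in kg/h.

357.8 kg/h

Overall ore balance (none leaves overhead): ore in fresh feed = ore in product, i.e. 2190×0.202 = (1−0.304)·S7·0.540.
S7 = 442.38/(0.540×0.696) = 1177 kg/h.
Recycle S4 = 0.304×1177 = 357.82 kg/h.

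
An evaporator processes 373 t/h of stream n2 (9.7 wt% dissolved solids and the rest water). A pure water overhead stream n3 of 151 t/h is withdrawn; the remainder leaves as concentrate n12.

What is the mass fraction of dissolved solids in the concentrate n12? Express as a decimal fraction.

0.163

dissolved solids is not removed: 373×0.097 = 36.181 t/h of dissolved solids enters n12.
Concentrate = 373 − 151 = 222 t/h.
Mass fraction = 36.181/222 = 0.163.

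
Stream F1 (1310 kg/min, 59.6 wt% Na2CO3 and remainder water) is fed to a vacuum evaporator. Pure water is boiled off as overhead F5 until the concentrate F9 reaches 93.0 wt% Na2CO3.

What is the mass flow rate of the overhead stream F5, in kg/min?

470.5 kg/min

Na2CO3 is conserved: 1310×0.596 = 780.76 kg/min all reports to the concentrate.
Concentrate = 780.76/(target fraction) = 839.53 kg/min.
Overhead = 1310 − 839.53 = 470.47 kg/min.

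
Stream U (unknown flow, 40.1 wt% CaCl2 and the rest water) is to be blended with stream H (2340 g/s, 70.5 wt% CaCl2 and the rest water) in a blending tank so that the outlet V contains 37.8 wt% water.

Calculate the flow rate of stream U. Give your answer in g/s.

Let U be the unknown flow. Total out = 2340 + U.
water balance: 690.3 + 0.599·U = 0.378·(2340 + U)
(0.599 − 0.378)·U = 0.378×2340 − 690.3 = 194.22
U = 194.22 / 0.221 = 878.82 g/s

878.8 g/s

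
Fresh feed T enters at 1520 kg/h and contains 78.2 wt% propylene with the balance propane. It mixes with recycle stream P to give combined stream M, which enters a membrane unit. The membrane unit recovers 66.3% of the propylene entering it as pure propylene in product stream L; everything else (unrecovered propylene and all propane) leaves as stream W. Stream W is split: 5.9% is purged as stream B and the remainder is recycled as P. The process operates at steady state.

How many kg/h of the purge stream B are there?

366 kg/h

propane enters only via T and leaves only via the purge: 1520×0.218 = 0.059×(propane in W), and the membrane unit passes all propane, so propane in M = propane in W = 5616.3 kg/h.
propylene in M: m_A = 1520×0.782 + (1−0.059)·(1−0.663)·m_A, so m_A = 1188.6/0.6829 = 1740.6 kg/h.
W = (1−0.663)×1740.6 + 5616.3 = 6202.9 kg/h.
Purge B = 0.059×6202.9 = 365.97 kg/h.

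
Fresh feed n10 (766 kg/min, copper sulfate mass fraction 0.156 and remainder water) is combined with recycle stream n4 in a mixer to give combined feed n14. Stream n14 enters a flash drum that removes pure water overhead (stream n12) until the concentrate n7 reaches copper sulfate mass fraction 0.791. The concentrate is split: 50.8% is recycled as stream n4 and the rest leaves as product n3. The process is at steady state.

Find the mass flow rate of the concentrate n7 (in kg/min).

Overall copper sulfate balance (none leaves overhead): copper sulfate in fresh feed = copper sulfate in product, i.e. 766×0.156 = (1−0.508)·n7·0.791.
n7 = 119.5/(0.791×0.492) = 307.05 kg/min.

307.1 kg/min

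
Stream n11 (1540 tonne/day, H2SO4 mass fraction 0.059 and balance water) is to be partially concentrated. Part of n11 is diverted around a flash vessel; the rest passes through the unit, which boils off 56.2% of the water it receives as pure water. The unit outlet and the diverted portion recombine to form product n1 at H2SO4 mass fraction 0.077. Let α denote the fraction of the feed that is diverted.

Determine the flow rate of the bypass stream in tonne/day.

859.3 tonne/day

All 1540×0.059 = 90.86 tonne/day of H2SO4 reaches n1, so n1 = 90.86/0.077 = 1180 tonne/day and vapour = 360 tonne/day.
The evaporator receives (1−α)·1540 of feed at 0.941 water and removes 0.562 of that water:
0.562×0.941×(1−α)×1540 = 360
(1−α) = 360/814.42 = 0.4420;  α = 0.5580.
Bypass flow = 0.5580×1540 = 859.27 tonne/day.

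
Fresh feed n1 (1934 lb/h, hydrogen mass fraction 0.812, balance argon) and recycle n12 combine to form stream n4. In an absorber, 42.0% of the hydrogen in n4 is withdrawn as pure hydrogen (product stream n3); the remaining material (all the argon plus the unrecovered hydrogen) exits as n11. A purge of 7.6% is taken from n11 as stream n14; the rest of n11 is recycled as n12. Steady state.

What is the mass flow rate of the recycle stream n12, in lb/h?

6234 lb/h

argon enters only via n1 and leaves only via the purge: 1934×0.188 = 0.076×(argon in n11), and the absorber passes all argon, so argon in n4 = argon in n11 = 4784.1 lb/h.
hydrogen in n4: m_A = 1934×0.812 + (1−0.076)·(1−0.420)·m_A, so m_A = 1570.4/0.4641 = 3383.9 lb/h.
n11 = (1−0.420)×3383.9 + 4784.1 = 6746.8 lb/h.
Recycle n12 = (1−0.076)×6746.8 = 6234 lb/h.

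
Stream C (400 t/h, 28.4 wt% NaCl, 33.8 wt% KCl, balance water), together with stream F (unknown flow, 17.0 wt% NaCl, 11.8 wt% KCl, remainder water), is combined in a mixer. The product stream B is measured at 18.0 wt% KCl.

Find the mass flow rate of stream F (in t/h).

Let F be the unknown flow. Total out = 400 + F.
KCl balance: 135.2 + 0.118·F = 0.180·(400 + F)
(0.118 − 0.180)·F = 0.180×400 − 135.2 = -63.2
F = -63.2 / -0.062 = 1019.4 t/h

1019 t/h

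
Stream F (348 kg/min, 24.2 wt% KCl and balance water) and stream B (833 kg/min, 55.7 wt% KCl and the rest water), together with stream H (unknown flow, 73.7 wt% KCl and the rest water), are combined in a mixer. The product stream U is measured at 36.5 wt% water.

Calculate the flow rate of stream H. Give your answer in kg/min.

1978 kg/min

Let H be the unknown flow. Total out = 1181 + H.
water balance: 632.8 + 0.263·H = 0.365·(1181 + H)
(0.263 − 0.365)·H = 0.365×1181 − 632.8 = -201.74
H = -201.74 / -0.102 = 1977.8 kg/min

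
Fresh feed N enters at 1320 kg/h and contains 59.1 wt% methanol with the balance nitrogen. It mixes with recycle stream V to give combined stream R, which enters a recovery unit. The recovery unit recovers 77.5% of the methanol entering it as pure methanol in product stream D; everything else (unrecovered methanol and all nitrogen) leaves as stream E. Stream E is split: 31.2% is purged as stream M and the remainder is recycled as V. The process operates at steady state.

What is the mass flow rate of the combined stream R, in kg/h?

2653 kg/h

nitrogen enters only via N and leaves only via the purge: 1320×0.409 = 0.312×(nitrogen in E), and the recovery unit passes all nitrogen, so nitrogen in R = nitrogen in E = 1730.4 kg/h.
methanol in R: m_A = 1320×0.591 + (1−0.312)·(1−0.775)·m_A, so m_A = 780.12/0.8452 = 923 kg/h.
R = 923 + 1730.4 = 2653.4 kg/h.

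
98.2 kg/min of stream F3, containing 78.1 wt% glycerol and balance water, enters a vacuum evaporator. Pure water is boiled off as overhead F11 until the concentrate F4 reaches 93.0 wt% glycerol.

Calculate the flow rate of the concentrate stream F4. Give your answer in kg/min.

glycerol is conserved: 98.2×0.781 = 76.694 kg/min all reports to the concentrate.
Concentrate = 76.694/(target fraction) = 82.467 kg/min.

82.47 kg/min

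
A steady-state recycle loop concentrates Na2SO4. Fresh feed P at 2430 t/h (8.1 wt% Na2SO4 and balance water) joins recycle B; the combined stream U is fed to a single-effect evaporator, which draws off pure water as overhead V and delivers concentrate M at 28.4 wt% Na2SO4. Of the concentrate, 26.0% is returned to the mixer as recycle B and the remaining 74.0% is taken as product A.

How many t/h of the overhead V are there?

Overall Na2SO4 balance (none leaves overhead): Na2SO4 in fresh feed = Na2SO4 in product, i.e. 2430×0.081 = (1−0.260)·M·0.284.
M = 196.83/(0.284×0.740) = 936.57 t/h.
Recycle B = 0.260×936.57 = 243.51 t/h.
Combined feed U = 2430 + 243.51 = 2673.5 t/h.
Overhead V = U − M = 2673.5 − 936.57 = 1736.9 t/h.

1737 t/h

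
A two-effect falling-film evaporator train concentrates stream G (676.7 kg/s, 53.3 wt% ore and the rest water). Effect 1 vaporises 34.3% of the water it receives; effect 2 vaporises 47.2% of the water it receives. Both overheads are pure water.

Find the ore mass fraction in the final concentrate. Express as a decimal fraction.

0.767

water in feed = 676.7×0.467 = 316.02 kg/s.
After stage 1: water left = (1−0.343)×316.02 = 207.62; stream total = 568.31 kg/s.
After stage 2: water left = (1−0.472)×207.62 = 109.63; final concentrate = 470.31 kg/s.
ore fraction = 360.68/470.31 = 0.767.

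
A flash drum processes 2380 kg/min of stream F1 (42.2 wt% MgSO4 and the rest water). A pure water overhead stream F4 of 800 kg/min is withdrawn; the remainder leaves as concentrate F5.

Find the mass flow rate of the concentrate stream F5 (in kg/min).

1580 kg/min

Concentrate = 2380 − 800 = 1580 kg/min.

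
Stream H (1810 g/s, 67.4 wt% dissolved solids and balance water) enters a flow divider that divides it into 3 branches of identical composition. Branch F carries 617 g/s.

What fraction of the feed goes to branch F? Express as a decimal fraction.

Fraction to F = 617/1810 = 0.3409.

0.341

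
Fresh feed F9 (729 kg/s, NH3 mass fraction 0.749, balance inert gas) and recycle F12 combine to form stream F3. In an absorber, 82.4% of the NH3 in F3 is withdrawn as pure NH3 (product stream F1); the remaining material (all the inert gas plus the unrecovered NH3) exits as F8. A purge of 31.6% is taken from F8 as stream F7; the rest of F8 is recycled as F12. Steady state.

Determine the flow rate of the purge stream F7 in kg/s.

inert gas enters only via F9 and leaves only via the purge: 729×0.251 = 0.316×(inert gas in F8), and the absorber passes all inert gas, so inert gas in F3 = inert gas in F8 = 579.05 kg/s.
NH3 in F3: m_A = 729×0.749 + (1−0.316)·(1−0.824)·m_A, so m_A = 546.02/0.8796 = 620.75 kg/s.
F8 = (1−0.824)×620.75 + 579.05 = 688.3 kg/s.
Purge F7 = 0.316×688.3 = 217.5 kg/s.

217.5 kg/s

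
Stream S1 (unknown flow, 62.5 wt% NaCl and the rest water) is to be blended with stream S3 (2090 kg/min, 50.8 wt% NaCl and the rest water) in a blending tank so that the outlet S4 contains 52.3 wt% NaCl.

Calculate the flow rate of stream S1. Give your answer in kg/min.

Let S1 be the unknown flow. Total out = 2090 + S1.
NaCl balance: 1061.7 + 0.625·S1 = 0.523·(2090 + S1)
(0.625 − 0.523)·S1 = 0.523×2090 − 1061.7 = 31.35
S1 = 31.35 / 0.102 = 307.35 kg/min

307.4 kg/min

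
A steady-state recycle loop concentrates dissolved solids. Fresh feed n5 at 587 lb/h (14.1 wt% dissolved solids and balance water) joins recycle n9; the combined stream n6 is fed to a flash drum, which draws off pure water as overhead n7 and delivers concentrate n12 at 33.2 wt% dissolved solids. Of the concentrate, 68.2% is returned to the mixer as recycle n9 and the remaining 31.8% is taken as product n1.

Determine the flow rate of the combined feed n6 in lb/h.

1122 lb/h

Overall dissolved solids balance (none leaves overhead): dissolved solids in fresh feed = dissolved solids in product, i.e. 587×0.141 = (1−0.682)·n12·0.332.
n12 = 82.767/(0.332×0.318) = 783.96 lb/h.
Recycle n9 = 0.682×783.96 = 534.66 lb/h.
Combined feed n6 = 587 + 534.66 = 1121.7 lb/h.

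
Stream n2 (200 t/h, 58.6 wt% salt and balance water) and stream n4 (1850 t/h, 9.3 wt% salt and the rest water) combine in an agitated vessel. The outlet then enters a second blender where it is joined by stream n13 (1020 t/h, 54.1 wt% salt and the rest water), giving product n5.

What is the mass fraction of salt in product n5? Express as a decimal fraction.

Overall, product flow = 3070 t/h.
salt in = 200×0.586 + 1850×0.093 + 1020×0.541 = 841.07 t/h.
salt fraction in n5 = 0.274.

0.274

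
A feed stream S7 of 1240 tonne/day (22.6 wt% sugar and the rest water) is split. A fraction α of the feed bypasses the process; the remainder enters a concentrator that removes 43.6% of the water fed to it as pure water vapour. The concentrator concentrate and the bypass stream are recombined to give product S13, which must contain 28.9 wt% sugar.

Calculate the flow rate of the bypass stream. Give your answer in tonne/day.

439 tonne/day

All 1240×0.226 = 280.24 tonne/day of sugar reaches S13, so S13 = 280.24/0.289 = 969.69 tonne/day and vapour = 270.31 tonne/day.
The evaporator receives (1−α)·1240 of feed at 0.774 water and removes 0.436 of that water:
0.436×0.774×(1−α)×1240 = 270.31
(1−α) = 270.31/418.46 = 0.6460;  α = 0.3540.
Bypass flow = 0.3540×1240 = 438.99 tonne/day.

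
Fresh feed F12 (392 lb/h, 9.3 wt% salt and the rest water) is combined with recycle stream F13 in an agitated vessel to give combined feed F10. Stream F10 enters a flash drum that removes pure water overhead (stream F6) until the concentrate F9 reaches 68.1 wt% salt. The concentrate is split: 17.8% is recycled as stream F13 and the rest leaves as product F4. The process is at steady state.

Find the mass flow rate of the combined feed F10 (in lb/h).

403.6 lb/h

Overall salt balance (none leaves overhead): salt in fresh feed = salt in product, i.e. 392×0.093 = (1−0.178)·F9·0.681.
F9 = 36.456/(0.681×0.822) = 65.125 lb/h.
Recycle F13 = 0.178×65.125 = 11.592 lb/h.
Combined feed F10 = 392 + 11.592 = 403.59 lb/h.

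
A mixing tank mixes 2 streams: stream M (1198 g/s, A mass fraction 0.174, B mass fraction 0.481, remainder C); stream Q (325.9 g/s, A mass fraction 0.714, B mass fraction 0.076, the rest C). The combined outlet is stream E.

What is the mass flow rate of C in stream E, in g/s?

C out = C in = 1198×0.345 + 325.9×0.210 = 481.75 g/s.

481.7 g/s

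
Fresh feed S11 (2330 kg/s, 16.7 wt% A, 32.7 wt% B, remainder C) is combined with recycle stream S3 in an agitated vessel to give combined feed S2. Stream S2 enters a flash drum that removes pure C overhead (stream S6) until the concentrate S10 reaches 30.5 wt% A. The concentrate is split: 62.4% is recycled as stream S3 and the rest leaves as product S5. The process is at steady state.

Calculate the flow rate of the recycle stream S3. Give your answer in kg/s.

Overall A balance (none leaves overhead): A in fresh feed = A in product, i.e. 2330×0.167 = (1−0.624)·S10·0.305.
S10 = 389.11/(0.305×0.376) = 3393 kg/s.
Recycle S3 = 0.624×3393 = 2117.2 kg/s.

2117 kg/s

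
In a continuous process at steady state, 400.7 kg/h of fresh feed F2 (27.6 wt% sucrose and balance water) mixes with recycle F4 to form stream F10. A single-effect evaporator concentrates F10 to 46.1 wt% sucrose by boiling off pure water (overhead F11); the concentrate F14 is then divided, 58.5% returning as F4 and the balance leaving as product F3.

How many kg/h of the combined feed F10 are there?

738.9 kg/h

Overall sucrose balance (none leaves overhead): sucrose in fresh feed = sucrose in product, i.e. 400.7×0.276 = (1−0.585)·F14·0.461.
F14 = 110.59/(0.461×0.415) = 578.07 kg/h.
Recycle F4 = 0.585×578.07 = 338.17 kg/h.
Combined feed F10 = 400.7 + 338.17 = 738.87 kg/h.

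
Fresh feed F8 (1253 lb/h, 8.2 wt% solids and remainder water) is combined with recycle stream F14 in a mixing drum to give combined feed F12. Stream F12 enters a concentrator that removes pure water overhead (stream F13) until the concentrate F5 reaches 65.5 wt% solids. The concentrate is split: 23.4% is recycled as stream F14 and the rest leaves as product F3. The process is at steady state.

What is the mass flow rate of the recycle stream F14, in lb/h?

47.92 lb/h

Overall solids balance (none leaves overhead): solids in fresh feed = solids in product, i.e. 1253×0.082 = (1−0.234)·F5·0.655.
F5 = 102.75/(0.655×0.766) = 204.78 lb/h.
Recycle F14 = 0.234×204.78 = 47.919 lb/h.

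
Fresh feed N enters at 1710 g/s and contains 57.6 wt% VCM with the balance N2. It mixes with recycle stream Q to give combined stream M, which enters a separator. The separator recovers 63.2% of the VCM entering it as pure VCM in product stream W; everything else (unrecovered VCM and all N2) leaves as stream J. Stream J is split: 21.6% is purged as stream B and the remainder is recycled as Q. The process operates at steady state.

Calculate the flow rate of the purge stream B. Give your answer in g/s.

835.1 g/s

N2 enters only via N and leaves only via the purge: 1710×0.424 = 0.216×(N2 in J), and the separator passes all N2, so N2 in M = N2 in J = 3356.7 g/s.
VCM in M: m_A = 1710×0.576 + (1−0.216)·(1−0.632)·m_A, so m_A = 984.96/0.7115 = 1384.4 g/s.
J = (1−0.632)×1384.4 + 3356.7 = 3866.1 g/s.
Purge B = 0.216×3866.1 = 835.08 g/s.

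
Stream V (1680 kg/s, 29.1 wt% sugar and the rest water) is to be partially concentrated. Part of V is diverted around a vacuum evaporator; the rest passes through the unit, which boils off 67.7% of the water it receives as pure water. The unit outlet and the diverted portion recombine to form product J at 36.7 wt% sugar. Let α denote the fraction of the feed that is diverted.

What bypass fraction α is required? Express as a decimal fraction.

0.569

All 1680×0.291 = 488.88 kg/s of sugar reaches J, so J = 488.88/0.367 = 1332.1 kg/s and vapour = 347.9 kg/s.
The evaporator receives (1−α)·1680 of feed at 0.709 water and removes 0.677 of that water:
0.677×0.709×(1−α)×1680 = 347.9
(1−α) = 347.9/806.39 = 0.4314;  α = 0.5686.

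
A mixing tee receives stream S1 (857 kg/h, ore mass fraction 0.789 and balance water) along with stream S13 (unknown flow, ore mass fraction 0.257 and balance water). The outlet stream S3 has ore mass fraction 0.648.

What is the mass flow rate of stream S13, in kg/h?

309 kg/h

Let S13 be the unknown flow. Total out = 857 + S13.
ore balance: 676.17 + 0.257·S13 = 0.648·(857 + S13)
(0.257 − 0.648)·S13 = 0.648×857 − 676.17 = -120.84
S13 = -120.84 / -0.391 = 309.05 kg/h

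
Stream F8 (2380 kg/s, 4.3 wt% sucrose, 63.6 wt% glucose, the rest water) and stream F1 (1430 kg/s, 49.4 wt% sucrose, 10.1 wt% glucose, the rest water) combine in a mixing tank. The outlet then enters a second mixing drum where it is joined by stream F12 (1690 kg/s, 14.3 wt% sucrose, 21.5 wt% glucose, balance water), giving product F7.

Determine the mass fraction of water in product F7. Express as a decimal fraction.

Overall, product flow = 5500 kg/s.
water in = 2380×0.321 + 1430×0.405 + 1690×0.642 = 2428.1 kg/s.
water fraction in F7 = 0.441.

0.441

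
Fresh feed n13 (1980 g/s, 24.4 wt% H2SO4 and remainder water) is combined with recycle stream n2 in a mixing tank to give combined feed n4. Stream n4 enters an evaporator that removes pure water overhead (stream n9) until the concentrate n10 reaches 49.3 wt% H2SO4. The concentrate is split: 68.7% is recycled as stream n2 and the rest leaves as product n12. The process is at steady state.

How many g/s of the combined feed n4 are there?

4131 g/s

Overall H2SO4 balance (none leaves overhead): H2SO4 in fresh feed = H2SO4 in product, i.e. 1980×0.244 = (1−0.687)·n10·0.493.
n10 = 483.12/(0.493×0.313) = 3130.9 g/s.
Recycle n2 = 0.687×3130.9 = 2150.9 g/s.
Combined feed n4 = 1980 + 2150.9 = 4130.9 g/s.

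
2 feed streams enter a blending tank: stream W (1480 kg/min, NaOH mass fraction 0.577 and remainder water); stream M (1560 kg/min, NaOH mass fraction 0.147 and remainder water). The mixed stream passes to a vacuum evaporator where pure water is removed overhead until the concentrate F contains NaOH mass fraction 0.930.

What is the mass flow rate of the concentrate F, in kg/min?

1165 kg/min

NaOH entering = 1480×0.577 + 1560×0.147 = 1083.3 kg/min.
All NaOH reports to F, so F = 1083.3/0.930 = 1164.8 kg/min.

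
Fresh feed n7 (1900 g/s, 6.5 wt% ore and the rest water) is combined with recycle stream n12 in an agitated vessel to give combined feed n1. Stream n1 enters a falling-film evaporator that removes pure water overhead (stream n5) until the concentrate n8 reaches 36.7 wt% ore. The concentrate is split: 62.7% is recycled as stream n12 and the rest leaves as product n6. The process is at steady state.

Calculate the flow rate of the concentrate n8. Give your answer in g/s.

Overall ore balance (none leaves overhead): ore in fresh feed = ore in product, i.e. 1900×0.065 = (1−0.627)·n8·0.367.
n8 = 123.5/(0.367×0.373) = 902.18 g/s.

902.2 g/s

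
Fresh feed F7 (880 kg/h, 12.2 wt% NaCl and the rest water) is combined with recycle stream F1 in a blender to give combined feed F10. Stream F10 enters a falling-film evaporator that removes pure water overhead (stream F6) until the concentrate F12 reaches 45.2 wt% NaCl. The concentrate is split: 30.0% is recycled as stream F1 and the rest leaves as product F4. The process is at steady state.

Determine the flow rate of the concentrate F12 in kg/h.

339.3 kg/h

Overall NaCl balance (none leaves overhead): NaCl in fresh feed = NaCl in product, i.e. 880×0.122 = (1−0.300)·F12·0.452.
F12 = 107.36/(0.452×0.700) = 339.32 kg/h.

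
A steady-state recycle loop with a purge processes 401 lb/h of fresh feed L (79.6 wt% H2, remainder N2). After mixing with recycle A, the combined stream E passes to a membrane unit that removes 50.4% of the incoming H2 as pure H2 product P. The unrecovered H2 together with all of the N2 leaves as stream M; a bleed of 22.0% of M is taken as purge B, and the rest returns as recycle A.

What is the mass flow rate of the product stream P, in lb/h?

262.4 lb/h

H2 in E: m_A = 401×0.796 + (1−0.220)·(1−0.504)·m_A, so m_A = 319.2/0.6131 = 520.61 lb/h.
Product P = 0.504×520.61 = 262.39 lb/h.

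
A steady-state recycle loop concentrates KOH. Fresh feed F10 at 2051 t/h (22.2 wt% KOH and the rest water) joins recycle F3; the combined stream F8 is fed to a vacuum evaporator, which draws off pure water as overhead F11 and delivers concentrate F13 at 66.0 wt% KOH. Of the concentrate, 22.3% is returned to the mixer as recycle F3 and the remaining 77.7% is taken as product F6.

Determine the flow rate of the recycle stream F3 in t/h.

198 t/h

Overall KOH balance (none leaves overhead): KOH in fresh feed = KOH in product, i.e. 2051×0.222 = (1−0.223)·F13·0.660.
F13 = 455.32/(0.660×0.777) = 887.88 t/h.
Recycle F3 = 0.223×887.88 = 198 t/h.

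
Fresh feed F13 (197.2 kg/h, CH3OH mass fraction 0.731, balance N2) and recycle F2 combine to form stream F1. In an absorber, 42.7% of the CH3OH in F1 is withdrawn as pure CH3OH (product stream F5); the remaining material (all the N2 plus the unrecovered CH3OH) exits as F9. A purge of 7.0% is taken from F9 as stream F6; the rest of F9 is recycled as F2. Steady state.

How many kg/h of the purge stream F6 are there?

65.43 kg/h

N2 enters only via F13 and leaves only via the purge: 197.2×0.269 = 0.070×(N2 in F9), and the absorber passes all N2, so N2 in F1 = N2 in F9 = 757.81 kg/h.
CH3OH in F1: m_A = 197.2×0.731 + (1−0.070)·(1−0.427)·m_A, so m_A = 144.15/0.4671 = 308.61 kg/h.
F9 = (1−0.427)×308.61 + 757.81 = 934.64 kg/h.
Purge F6 = 0.070×934.64 = 65.425 kg/h.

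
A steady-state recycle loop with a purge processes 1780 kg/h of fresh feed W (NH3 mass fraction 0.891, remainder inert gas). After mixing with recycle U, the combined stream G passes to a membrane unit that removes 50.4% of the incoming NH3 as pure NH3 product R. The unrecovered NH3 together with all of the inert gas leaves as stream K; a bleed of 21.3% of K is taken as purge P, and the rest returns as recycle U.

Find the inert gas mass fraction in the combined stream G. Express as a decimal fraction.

inert gas enters only via W and leaves only via the purge: 1780×0.109 = 0.213×(inert gas in K), and the membrane unit passes all inert gas, so inert gas in G = inert gas in K = 910.89 kg/h.
NH3 in G: m_A = 1780×0.891 + (1−0.213)·(1−0.504)·m_A, so m_A = 1586/0.6096 = 2601.5 kg/h.
G = 2601.5 + 910.89 = 3512.4 kg/h.
inert gas fraction in G = 910.89/3512.4 = 0.259.

0.259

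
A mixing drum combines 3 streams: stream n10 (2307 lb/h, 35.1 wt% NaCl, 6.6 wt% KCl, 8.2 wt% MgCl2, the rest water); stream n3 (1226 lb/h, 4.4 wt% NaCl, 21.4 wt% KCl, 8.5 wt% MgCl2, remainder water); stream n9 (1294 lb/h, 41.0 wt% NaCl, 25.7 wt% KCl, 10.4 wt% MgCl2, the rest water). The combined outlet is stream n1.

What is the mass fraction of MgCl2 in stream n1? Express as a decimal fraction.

Total flow out = 2307 + 1226 + 1294 = 4827 lb/h.
MgCl2 in = 2307×0.082 + 1226×0.085 + 1294×0.104 = 427.96 lb/h.
MgCl2 mass fraction in n1 = 427.96/4827 = 0.0887.

0.0887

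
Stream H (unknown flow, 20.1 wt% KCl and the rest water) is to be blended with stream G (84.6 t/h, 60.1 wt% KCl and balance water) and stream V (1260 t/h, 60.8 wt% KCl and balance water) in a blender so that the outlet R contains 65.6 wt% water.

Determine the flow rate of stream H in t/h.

Let H be the unknown flow. Total out = 1344.6 + H.
water balance: 527.68 + 0.799·H = 0.656·(1344.6 + H)
(0.799 − 0.656)·H = 0.656×1344.6 − 527.68 = 354.38
H = 354.38 / 0.143 = 2478.2 t/h

2478 t/h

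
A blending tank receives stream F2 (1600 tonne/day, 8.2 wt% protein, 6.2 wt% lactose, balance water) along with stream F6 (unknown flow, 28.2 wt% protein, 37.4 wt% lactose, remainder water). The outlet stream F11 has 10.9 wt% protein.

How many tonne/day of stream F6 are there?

249.7 tonne/day

Let F6 be the unknown flow. Total out = 1600 + F6.
protein balance: 131.2 + 0.282·F6 = 0.109·(1600 + F6)
(0.282 − 0.109)·F6 = 0.109×1600 − 131.2 = 43.2
F6 = 43.2 / 0.173 = 249.71 tonne/day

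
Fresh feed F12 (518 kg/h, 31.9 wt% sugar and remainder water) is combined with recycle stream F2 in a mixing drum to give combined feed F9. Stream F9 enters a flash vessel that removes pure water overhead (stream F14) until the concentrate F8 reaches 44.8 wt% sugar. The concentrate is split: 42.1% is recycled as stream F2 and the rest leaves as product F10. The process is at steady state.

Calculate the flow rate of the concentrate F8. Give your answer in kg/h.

Overall sugar balance (none leaves overhead): sugar in fresh feed = sugar in product, i.e. 518×0.319 = (1−0.421)·F8·0.448.
F8 = 165.24/(0.448×0.579) = 637.04 kg/h.

637 kg/h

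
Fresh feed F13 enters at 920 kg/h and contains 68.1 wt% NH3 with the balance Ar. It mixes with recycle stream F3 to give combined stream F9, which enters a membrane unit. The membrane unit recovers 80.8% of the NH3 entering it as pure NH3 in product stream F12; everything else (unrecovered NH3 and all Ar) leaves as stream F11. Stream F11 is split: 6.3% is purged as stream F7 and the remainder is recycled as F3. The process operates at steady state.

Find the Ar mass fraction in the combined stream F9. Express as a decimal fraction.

Ar enters only via F13 and leaves only via the purge: 920×0.319 = 0.063×(Ar in F11), and the membrane unit passes all Ar, so Ar in F9 = Ar in F11 = 4658.4 kg/h.
NH3 in F9: m_A = 920×0.681 + (1−0.063)·(1−0.808)·m_A, so m_A = 626.52/0.8201 = 763.96 kg/h.
F9 = 763.96 + 4658.4 = 5422.4 kg/h.
Ar fraction in F9 = 4658.4/5422.4 = 0.859.

0.859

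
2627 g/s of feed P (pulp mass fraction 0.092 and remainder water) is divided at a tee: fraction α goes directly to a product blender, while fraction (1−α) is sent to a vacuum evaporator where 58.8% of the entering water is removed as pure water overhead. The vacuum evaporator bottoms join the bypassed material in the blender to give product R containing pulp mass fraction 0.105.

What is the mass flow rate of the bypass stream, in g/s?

2018 g/s

All 2627×0.092 = 241.68 g/s of pulp reaches R, so R = 241.68/0.105 = 2301.8 g/s and vapour = 325.25 g/s.
The evaporator receives (1−α)·2627 of feed at 0.908 water and removes 0.588 of that water:
0.588×0.908×(1−α)×2627 = 325.25
(1−α) = 325.25/1402.6 = 0.2319;  α = 0.7681.
Bypass flow = 0.7681×2627 = 2017.8 g/s.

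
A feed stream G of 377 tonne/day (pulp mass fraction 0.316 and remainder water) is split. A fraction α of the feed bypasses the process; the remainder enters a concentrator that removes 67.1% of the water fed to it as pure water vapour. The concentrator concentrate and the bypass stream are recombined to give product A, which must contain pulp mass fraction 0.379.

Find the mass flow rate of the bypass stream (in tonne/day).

All 377×0.316 = 119.13 tonne/day of pulp reaches A, so A = 119.13/0.379 = 314.33 tonne/day and vapour = 62.668 tonne/day.
The evaporator receives (1−α)·377 of feed at 0.684 water and removes 0.671 of that water:
0.671×0.684×(1−α)×377 = 62.668
(1−α) = 62.668/173.03 = 0.3622;  α = 0.6378.
Bypass flow = 0.6378×377 = 240.46 tonne/day.

240.5 tonne/day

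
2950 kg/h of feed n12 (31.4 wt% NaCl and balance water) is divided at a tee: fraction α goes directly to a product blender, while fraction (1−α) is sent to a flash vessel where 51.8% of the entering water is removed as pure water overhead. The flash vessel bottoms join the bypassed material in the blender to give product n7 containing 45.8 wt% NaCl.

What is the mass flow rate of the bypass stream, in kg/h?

339.9 kg/h

All 2950×0.314 = 926.3 kg/h of NaCl reaches n7, so n7 = 926.3/0.458 = 2022.5 kg/h and vapour = 927.51 kg/h.
The evaporator receives (1−α)·2950 of feed at 0.686 water and removes 0.518 of that water:
0.518×0.686×(1−α)×2950 = 927.51
(1−α) = 927.51/1048.3 = 0.8848;  α = 0.1152.
Bypass flow = 0.1152×2950 = 339.85 kg/h.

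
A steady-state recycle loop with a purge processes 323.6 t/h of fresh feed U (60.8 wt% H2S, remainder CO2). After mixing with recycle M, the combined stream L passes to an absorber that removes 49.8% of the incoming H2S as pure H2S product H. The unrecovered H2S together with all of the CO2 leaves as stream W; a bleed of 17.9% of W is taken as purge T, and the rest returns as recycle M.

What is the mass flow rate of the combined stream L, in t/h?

1043 t/h

CO2 enters only via U and leaves only via the purge: 323.6×0.392 = 0.179×(CO2 in W), and the absorber passes all CO2, so CO2 in L = CO2 in W = 708.67 t/h.
H2S in L: m_A = 323.6×0.608 + (1−0.179)·(1−0.498)·m_A, so m_A = 196.75/0.5879 = 334.69 t/h.
L = 334.69 + 708.67 = 1043.4 t/h.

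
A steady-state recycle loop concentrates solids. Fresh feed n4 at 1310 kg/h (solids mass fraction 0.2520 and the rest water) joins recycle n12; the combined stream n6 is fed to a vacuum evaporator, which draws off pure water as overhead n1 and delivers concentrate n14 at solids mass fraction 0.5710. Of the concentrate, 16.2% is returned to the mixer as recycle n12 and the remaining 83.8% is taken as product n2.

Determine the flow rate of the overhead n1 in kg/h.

Overall solids balance (none leaves overhead): solids in fresh feed = solids in product, i.e. 1310×0.252 = (1−0.162)·n14·0.571.
n14 = 330.12/(0.571×0.838) = 689.91 kg/h.
Recycle n12 = 0.162×689.91 = 111.77 kg/h.
Combined feed n6 = 1310 + 111.77 = 1421.8 kg/h.
Overhead n1 = n6 − n14 = 1421.8 − 689.91 = 731.86 kg/h.

731.9 kg/h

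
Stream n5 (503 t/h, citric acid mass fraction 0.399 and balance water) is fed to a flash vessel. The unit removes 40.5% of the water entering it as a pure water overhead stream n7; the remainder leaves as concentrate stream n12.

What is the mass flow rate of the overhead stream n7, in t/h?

water entering = 503×0.601 = 302.3 t/h; overhead removed = 0.405×302.3 = 122.43 t/h.

122.4 t/h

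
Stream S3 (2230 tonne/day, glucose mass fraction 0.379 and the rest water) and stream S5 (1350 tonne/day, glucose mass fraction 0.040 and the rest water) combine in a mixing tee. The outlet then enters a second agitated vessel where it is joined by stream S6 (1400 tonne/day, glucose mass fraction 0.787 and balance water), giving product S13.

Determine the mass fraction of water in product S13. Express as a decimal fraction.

0.598

Overall, product flow = 4980 tonne/day.
water in = 2230×0.621 + 1350×0.960 + 1400×0.213 = 2979 tonne/day.
water fraction in S13 = 0.598.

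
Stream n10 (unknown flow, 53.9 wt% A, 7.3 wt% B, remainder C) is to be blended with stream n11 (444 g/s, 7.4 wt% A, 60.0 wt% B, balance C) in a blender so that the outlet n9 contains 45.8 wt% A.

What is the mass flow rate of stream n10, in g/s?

2105 g/s

Let n10 be the unknown flow. Total out = 444 + n10.
A balance: 32.856 + 0.539·n10 = 0.458·(444 + n10)
(0.539 − 0.458)·n10 = 0.458×444 − 32.856 = 170.5
n10 = 170.5 / 0.081 = 2104.9 g/s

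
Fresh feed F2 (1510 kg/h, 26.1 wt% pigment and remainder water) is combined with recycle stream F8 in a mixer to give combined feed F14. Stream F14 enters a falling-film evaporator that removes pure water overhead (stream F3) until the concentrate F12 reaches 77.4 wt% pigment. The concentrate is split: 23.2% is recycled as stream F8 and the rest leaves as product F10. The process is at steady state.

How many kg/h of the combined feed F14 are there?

1664 kg/h

Overall pigment balance (none leaves overhead): pigment in fresh feed = pigment in product, i.e. 1510×0.261 = (1−0.232)·F12·0.774.
F12 = 394.11/(0.774×0.768) = 663 kg/h.
Recycle F8 = 0.232×663 = 153.82 kg/h.
Combined feed F14 = 1510 + 153.82 = 1663.8 kg/h.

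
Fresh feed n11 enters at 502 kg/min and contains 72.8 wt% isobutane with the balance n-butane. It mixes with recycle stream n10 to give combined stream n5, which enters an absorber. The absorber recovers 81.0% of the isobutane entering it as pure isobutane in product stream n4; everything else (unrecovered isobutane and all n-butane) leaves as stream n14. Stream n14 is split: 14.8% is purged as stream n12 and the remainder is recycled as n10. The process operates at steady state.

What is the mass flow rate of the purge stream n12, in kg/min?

n-butane enters only via n11 and leaves only via the purge: 502×0.272 = 0.148×(n-butane in n14), and the absorber passes all n-butane, so n-butane in n5 = n-butane in n14 = 922.59 kg/min.
isobutane in n5: m_A = 502×0.728 + (1−0.148)·(1−0.810)·m_A, so m_A = 365.46/0.8381 = 436.04 kg/min.
n14 = (1−0.810)×436.04 + 922.59 = 1005.4 kg/min.
Purge n12 = 0.148×1005.4 = 148.81 kg/min.

148.8 kg/min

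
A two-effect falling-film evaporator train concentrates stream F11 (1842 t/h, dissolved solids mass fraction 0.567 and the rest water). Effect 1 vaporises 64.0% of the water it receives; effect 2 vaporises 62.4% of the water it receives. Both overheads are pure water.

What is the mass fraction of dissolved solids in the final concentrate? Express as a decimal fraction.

0.906

water in feed = 1842×0.433 = 797.59 t/h.
After stage 1: water left = (1−0.640)×797.59 = 287.13; stream total = 1331.5 t/h.
After stage 2: water left = (1−0.624)×287.13 = 107.96; final concentrate = 1152.4 t/h.
dissolved solids fraction = 1044.4/1152.4 = 0.906.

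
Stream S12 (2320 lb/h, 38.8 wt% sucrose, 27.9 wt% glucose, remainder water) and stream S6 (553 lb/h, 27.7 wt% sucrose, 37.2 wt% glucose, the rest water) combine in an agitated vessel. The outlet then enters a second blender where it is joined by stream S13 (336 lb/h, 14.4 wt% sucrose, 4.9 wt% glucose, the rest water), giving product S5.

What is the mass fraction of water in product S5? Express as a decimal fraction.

0.386

Overall, product flow = 3209 lb/h.
water in = 2320×0.333 + 553×0.351 + 336×0.807 = 1237.8 lb/h.
water fraction in S5 = 0.386.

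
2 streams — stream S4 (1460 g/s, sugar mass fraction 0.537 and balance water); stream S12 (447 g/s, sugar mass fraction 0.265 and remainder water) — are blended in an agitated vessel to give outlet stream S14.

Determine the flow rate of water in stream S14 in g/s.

1005 g/s

water out = water in = 1460×0.463 + 447×0.735 = 1004.5 g/s.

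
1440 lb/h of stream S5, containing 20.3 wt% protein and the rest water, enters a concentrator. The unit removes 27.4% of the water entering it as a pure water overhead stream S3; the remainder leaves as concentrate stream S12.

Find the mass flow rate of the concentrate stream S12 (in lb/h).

water entering = 1440×0.797 = 1147.7 lb/h; overhead removed = 0.274×1147.7 = 314.46 lb/h.
Concentrate = 1440 − 314.46 = 1125.5 lb/h.

1126 lb/h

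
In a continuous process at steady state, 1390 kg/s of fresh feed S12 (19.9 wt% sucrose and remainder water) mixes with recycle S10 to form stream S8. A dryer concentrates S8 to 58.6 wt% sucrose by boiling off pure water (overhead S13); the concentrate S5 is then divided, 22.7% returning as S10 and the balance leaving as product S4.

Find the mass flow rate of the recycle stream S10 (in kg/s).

Overall sucrose balance (none leaves overhead): sucrose in fresh feed = sucrose in product, i.e. 1390×0.199 = (1−0.227)·S5·0.586.
S5 = 276.61/(0.586×0.773) = 610.65 kg/s.
Recycle S10 = 0.227×610.65 = 138.62 kg/s.

138.6 kg/s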